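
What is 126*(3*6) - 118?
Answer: 2150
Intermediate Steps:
126*(3*6) - 118 = 126*18 - 118 = 2268 - 118 = 2150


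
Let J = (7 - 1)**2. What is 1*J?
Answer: 36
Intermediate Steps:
J = 36 (J = 6**2 = 36)
1*J = 1*36 = 36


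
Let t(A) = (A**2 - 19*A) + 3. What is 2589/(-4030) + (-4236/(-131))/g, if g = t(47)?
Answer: -430279641/696339670 ≈ -0.61792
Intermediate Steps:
t(A) = 3 + A**2 - 19*A
g = 1319 (g = 3 + 47**2 - 19*47 = 3 + 2209 - 893 = 1319)
2589/(-4030) + (-4236/(-131))/g = 2589/(-4030) - 4236/(-131)/1319 = 2589*(-1/4030) - 4236*(-1/131)*(1/1319) = -2589/4030 + (4236/131)*(1/1319) = -2589/4030 + 4236/172789 = -430279641/696339670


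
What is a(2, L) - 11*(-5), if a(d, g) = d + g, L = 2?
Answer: 59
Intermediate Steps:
a(2, L) - 11*(-5) = (2 + 2) - 11*(-5) = 4 + 55 = 59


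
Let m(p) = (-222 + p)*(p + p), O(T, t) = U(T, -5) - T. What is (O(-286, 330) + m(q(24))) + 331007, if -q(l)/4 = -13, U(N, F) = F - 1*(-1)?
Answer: 313609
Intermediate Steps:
U(N, F) = 1 + F (U(N, F) = F + 1 = 1 + F)
q(l) = 52 (q(l) = -4*(-13) = 52)
O(T, t) = -4 - T (O(T, t) = (1 - 5) - T = -4 - T)
m(p) = 2*p*(-222 + p) (m(p) = (-222 + p)*(2*p) = 2*p*(-222 + p))
(O(-286, 330) + m(q(24))) + 331007 = ((-4 - 1*(-286)) + 2*52*(-222 + 52)) + 331007 = ((-4 + 286) + 2*52*(-170)) + 331007 = (282 - 17680) + 331007 = -17398 + 331007 = 313609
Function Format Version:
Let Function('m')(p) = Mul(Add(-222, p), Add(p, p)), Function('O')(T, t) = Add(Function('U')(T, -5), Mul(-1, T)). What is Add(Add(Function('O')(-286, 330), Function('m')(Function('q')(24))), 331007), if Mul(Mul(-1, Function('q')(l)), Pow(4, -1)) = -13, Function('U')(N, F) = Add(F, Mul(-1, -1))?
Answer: 313609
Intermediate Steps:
Function('U')(N, F) = Add(1, F) (Function('U')(N, F) = Add(F, 1) = Add(1, F))
Function('q')(l) = 52 (Function('q')(l) = Mul(-4, -13) = 52)
Function('O')(T, t) = Add(-4, Mul(-1, T)) (Function('O')(T, t) = Add(Add(1, -5), Mul(-1, T)) = Add(-4, Mul(-1, T)))
Function('m')(p) = Mul(2, p, Add(-222, p)) (Function('m')(p) = Mul(Add(-222, p), Mul(2, p)) = Mul(2, p, Add(-222, p)))
Add(Add(Function('O')(-286, 330), Function('m')(Function('q')(24))), 331007) = Add(Add(Add(-4, Mul(-1, -286)), Mul(2, 52, Add(-222, 52))), 331007) = Add(Add(Add(-4, 286), Mul(2, 52, -170)), 331007) = Add(Add(282, -17680), 331007) = Add(-17398, 331007) = 313609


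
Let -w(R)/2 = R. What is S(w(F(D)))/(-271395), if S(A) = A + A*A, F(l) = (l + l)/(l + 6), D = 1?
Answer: 4/4432785 ≈ 9.0237e-7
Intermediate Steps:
F(l) = 2*l/(6 + l) (F(l) = (2*l)/(6 + l) = 2*l/(6 + l))
w(R) = -2*R
S(A) = A + A**2
S(w(F(D)))/(-271395) = ((-4/(6 + 1))*(1 - 4/(6 + 1)))/(-271395) = ((-4/7)*(1 - 4/7))*(-1/271395) = ((-2*2/7)*(1 - 2*2/7))*(-1/271395) = -4*(1 - 4/7)/7*(-1/271395) = -4/7*3/7*(-1/271395) = -12/49*(-1/271395) = 4/4432785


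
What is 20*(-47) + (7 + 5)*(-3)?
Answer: -976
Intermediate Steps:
20*(-47) + (7 + 5)*(-3) = -940 + 12*(-3) = -940 - 36 = -976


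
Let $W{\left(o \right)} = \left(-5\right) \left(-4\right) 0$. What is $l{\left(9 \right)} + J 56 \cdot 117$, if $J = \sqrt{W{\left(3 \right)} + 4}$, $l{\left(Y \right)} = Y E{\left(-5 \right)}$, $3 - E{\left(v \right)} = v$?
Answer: $13176$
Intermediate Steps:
$E{\left(v \right)} = 3 - v$
$W{\left(o \right)} = 0$ ($W{\left(o \right)} = 20 \cdot 0 = 0$)
$l{\left(Y \right)} = 8 Y$ ($l{\left(Y \right)} = Y \left(3 - -5\right) = Y \left(3 + 5\right) = Y 8 = 8 Y$)
$J = 2$ ($J = \sqrt{0 + 4} = \sqrt{4} = 2$)
$l{\left(9 \right)} + J 56 \cdot 117 = 8 \cdot 9 + 2 \cdot 56 \cdot 117 = 72 + 112 \cdot 117 = 72 + 13104 = 13176$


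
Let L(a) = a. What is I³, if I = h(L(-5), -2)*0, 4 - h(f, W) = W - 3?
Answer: 0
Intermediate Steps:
h(f, W) = 7 - W (h(f, W) = 4 - (W - 3) = 4 - (-3 + W) = 4 + (3 - W) = 7 - W)
I = 0 (I = (7 - 1*(-2))*0 = (7 + 2)*0 = 9*0 = 0)
I³ = 0³ = 0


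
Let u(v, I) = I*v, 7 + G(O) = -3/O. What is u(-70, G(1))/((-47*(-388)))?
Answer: 175/4559 ≈ 0.038386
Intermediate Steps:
G(O) = -7 - 3/O
u(-70, G(1))/((-47*(-388))) = ((-7 - 3/1)*(-70))/((-47*(-388))) = ((-7 - 3*1)*(-70))/18236 = ((-7 - 3)*(-70))*(1/18236) = -10*(-70)*(1/18236) = 700*(1/18236) = 175/4559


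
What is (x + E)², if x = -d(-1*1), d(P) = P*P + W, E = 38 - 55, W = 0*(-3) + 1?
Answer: 361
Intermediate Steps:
W = 1 (W = 0 + 1 = 1)
E = -17
d(P) = 1 + P² (d(P) = P*P + 1 = P² + 1 = 1 + P²)
x = -2 (x = -(1 + (-1*1)²) = -(1 + (-1)²) = -(1 + 1) = -1*2 = -2)
(x + E)² = (-2 - 17)² = (-19)² = 361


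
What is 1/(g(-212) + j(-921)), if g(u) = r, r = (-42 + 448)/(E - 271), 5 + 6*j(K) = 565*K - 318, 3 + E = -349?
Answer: -267/23170790 ≈ -1.1523e-5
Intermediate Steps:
E = -352 (E = -3 - 349 = -352)
j(K) = -323/6 + 565*K/6 (j(K) = -⅚ + (565*K - 318)/6 = -⅚ + (-318 + 565*K)/6 = -⅚ + (-53 + 565*K/6) = -323/6 + 565*K/6)
r = -58/89 (r = (-42 + 448)/(-352 - 271) = 406/(-623) = 406*(-1/623) = -58/89 ≈ -0.65169)
g(u) = -58/89
1/(g(-212) + j(-921)) = 1/(-58/89 + (-323/6 + (565/6)*(-921))) = 1/(-58/89 + (-323/6 - 173455/2)) = 1/(-58/89 - 260344/3) = 1/(-23170790/267) = -267/23170790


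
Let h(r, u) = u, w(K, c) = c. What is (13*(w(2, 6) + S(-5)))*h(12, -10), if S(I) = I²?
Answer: -4030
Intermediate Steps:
(13*(w(2, 6) + S(-5)))*h(12, -10) = (13*(6 + (-5)²))*(-10) = (13*(6 + 25))*(-10) = (13*31)*(-10) = 403*(-10) = -4030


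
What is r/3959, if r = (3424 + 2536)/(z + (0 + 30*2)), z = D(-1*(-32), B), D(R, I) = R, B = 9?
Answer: 1490/91057 ≈ 0.016363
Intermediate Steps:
z = 32 (z = -1*(-32) = 32)
r = 1490/23 (r = (3424 + 2536)/(32 + (0 + 30*2)) = 5960/(32 + (0 + 60)) = 5960/(32 + 60) = 5960/92 = 5960*(1/92) = 1490/23 ≈ 64.783)
r/3959 = (1490/23)/3959 = (1490/23)*(1/3959) = 1490/91057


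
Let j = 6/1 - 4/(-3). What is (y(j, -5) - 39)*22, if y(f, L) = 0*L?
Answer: -858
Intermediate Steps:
j = 22/3 (j = 6*1 - 4*(-⅓) = 6 + 4/3 = 22/3 ≈ 7.3333)
y(f, L) = 0
(y(j, -5) - 39)*22 = (0 - 39)*22 = -39*22 = -858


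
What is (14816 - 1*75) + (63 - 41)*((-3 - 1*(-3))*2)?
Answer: 14741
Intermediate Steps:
(14816 - 1*75) + (63 - 41)*((-3 - 1*(-3))*2) = (14816 - 75) + 22*((-3 + 3)*2) = 14741 + 22*(0*2) = 14741 + 22*0 = 14741 + 0 = 14741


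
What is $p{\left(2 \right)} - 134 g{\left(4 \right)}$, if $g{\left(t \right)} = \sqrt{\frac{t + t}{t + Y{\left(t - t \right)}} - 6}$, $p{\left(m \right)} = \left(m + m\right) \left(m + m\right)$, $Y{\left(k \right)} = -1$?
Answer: $16 - \frac{134 i \sqrt{30}}{3} \approx 16.0 - 244.65 i$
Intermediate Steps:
$p{\left(m \right)} = 4 m^{2}$ ($p{\left(m \right)} = 2 m 2 m = 4 m^{2}$)
$g{\left(t \right)} = \sqrt{-6 + \frac{2 t}{-1 + t}}$ ($g{\left(t \right)} = \sqrt{\frac{t + t}{t - 1} - 6} = \sqrt{\frac{2 t}{-1 + t} - 6} = \sqrt{-6 + \frac{2 t}{-1 + t}}$)
$p{\left(2 \right)} - 134 g{\left(4 \right)} = 4 \cdot 2^{2} - 134 \sqrt{2} \sqrt{\frac{3 - 8}{-1 + 4}} = 4 \cdot 4 - 134 \sqrt{2} \sqrt{\frac{3 - 8}{3}} = 16 - 134 \sqrt{2} \sqrt{\frac{1}{3} \left(-5\right)} = 16 - 134 \sqrt{2} \sqrt{- \frac{5}{3}} = 16 - 134 \sqrt{2} \frac{i \sqrt{15}}{3} = 16 - 134 \frac{i \sqrt{30}}{3} = 16 - \frac{134 i \sqrt{30}}{3}$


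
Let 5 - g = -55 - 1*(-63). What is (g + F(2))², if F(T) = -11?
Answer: 196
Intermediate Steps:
g = -3 (g = 5 - (-55 - 1*(-63)) = 5 - (-55 + 63) = 5 - 1*8 = 5 - 8 = -3)
(g + F(2))² = (-3 - 11)² = (-14)² = 196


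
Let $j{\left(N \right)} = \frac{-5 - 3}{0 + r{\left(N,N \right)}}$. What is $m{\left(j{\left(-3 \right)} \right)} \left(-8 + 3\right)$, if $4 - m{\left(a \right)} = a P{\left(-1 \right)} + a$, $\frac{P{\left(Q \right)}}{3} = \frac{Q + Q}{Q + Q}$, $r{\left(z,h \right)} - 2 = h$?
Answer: $140$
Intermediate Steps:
$r{\left(z,h \right)} = 2 + h$
$P{\left(Q \right)} = 3$ ($P{\left(Q \right)} = 3 \frac{Q + Q}{Q + Q} = 3 \frac{2 Q}{2 Q} = 3 \cdot 2 Q \frac{1}{2 Q} = 3 \cdot 1 = 3$)
$j{\left(N \right)} = - \frac{8}{2 + N}$ ($j{\left(N \right)} = \frac{-5 - 3}{0 + \left(2 + N\right)} = - \frac{8}{2 + N}$)
$m{\left(a \right)} = 4 - 4 a$ ($m{\left(a \right)} = 4 - \left(a 3 + a\right) = 4 - \left(3 a + a\right) = 4 - 4 a$)
$m{\left(j{\left(-3 \right)} \right)} \left(-8 + 3\right) = \left(4 - 4 \left(- \frac{8}{2 - 3}\right)\right) \left(-8 + 3\right) = \left(4 - 4 \left(- \frac{8}{-1}\right)\right) \left(-5\right) = \left(4 - 4 \left(\left(-8\right) \left(-1\right)\right)\right) \left(-5\right) = \left(4 - 32\right) \left(-5\right) = \left(-28\right) \left(-5\right) = 140$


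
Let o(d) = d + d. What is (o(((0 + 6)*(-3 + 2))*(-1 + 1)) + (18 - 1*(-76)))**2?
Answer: 8836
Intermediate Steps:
o(d) = 2*d
(o(((0 + 6)*(-3 + 2))*(-1 + 1)) + (18 - 1*(-76)))**2 = (2*(((0 + 6)*(-3 + 2))*(-1 + 1)) + (18 - 1*(-76)))**2 = (2*((6*(-1))*0) + (18 + 76))**2 = (2*(-6*0) + 94)**2 = (2*0 + 94)**2 = (0 + 94)**2 = 94**2 = 8836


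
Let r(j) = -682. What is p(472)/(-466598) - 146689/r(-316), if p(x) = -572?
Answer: 3111144733/14464538 ≈ 215.09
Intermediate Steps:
p(472)/(-466598) - 146689/r(-316) = -572/(-466598) - 146689/(-682) = -572*(-1/466598) - 146689*(-1/682) = 26/21209 + 146689/682 = 3111144733/14464538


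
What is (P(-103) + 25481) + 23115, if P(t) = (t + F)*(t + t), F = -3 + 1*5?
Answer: 69402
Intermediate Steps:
F = 2 (F = -3 + 5 = 2)
P(t) = 2*t*(2 + t) (P(t) = (t + 2)*(t + t) = (2 + t)*(2*t) = 2*t*(2 + t))
(P(-103) + 25481) + 23115 = (2*(-103)*(2 - 103) + 25481) + 23115 = (2*(-103)*(-101) + 25481) + 23115 = (20806 + 25481) + 23115 = 46287 + 23115 = 69402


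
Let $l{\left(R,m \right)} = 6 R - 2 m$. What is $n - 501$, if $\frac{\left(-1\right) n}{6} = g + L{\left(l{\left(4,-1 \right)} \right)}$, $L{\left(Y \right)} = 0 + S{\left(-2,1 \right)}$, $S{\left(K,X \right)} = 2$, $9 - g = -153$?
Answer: $-1485$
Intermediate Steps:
$g = 162$ ($g = 9 - -153 = 9 + 153 = 162$)
$l{\left(R,m \right)} = - 2 m + 6 R$
$L{\left(Y \right)} = 2$ ($L{\left(Y \right)} = 0 + 2 = 2$)
$n = -984$ ($n = - 6 \left(162 + 2\right) = \left(-6\right) 164 = -984$)
$n - 501 = -984 - 501 = -1485$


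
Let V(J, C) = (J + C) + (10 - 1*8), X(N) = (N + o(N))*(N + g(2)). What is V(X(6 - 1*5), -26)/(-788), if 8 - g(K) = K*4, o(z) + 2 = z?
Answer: 6/197 ≈ 0.030457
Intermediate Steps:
o(z) = -2 + z
g(K) = 8 - 4*K (g(K) = 8 - K*4 = 8 - 4*K)
X(N) = N*(-2 + 2*N) (X(N) = (N + (-2 + N))*(N + (8 - 4*2)) = (-2 + 2*N)*(N + (8 - 8)) = (-2 + 2*N)*(N + 0) = (-2 + 2*N)*N = N*(-2 + 2*N))
V(J, C) = 2 + C + J (V(J, C) = (C + J) + (10 - 8) = (C + J) + 2 = 2 + C + J)
V(X(6 - 1*5), -26)/(-788) = (2 - 26 + 2*(6 - 1*5)*(-1 + (6 - 1*5)))/(-788) = (2 - 26 + 2*(6 - 5)*(-1 + (6 - 5)))*(-1/788) = (2 - 26 + 2*1*(-1 + 1))*(-1/788) = (2 - 26 + 2*1*0)*(-1/788) = (2 - 26 + 0)*(-1/788) = -24*(-1/788) = 6/197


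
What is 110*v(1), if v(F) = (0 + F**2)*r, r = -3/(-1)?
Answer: 330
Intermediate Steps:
r = 3 (r = -3*(-1) = 3)
v(F) = 3*F**2 (v(F) = (0 + F**2)*3 = F**2*3 = 3*F**2)
110*v(1) = 110*(3*1**2) = 110*(3*1) = 110*3 = 330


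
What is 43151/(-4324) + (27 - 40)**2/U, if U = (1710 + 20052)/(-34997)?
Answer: -1019743069/3619188 ≈ -281.76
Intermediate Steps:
U = -21762/34997 (U = 21762*(-1/34997) = -21762/34997 ≈ -0.62182)
43151/(-4324) + (27 - 40)**2/U = 43151/(-4324) + (27 - 40)**2/(-21762/34997) = 43151*(-1/4324) + (-13)**2*(-34997/21762) = -43151/4324 + 169*(-34997/21762) = -43151/4324 - 454961/1674 = -1019743069/3619188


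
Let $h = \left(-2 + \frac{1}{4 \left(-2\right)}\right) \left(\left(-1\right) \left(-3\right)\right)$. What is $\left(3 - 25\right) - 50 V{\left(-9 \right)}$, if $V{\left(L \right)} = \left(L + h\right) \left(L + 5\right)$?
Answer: $-3097$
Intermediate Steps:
$h = - \frac{51}{8}$ ($h = \left(-2 + \frac{1}{-8}\right) 3 = \left(-2 - \frac{1}{8}\right) 3 = \left(- \frac{17}{8}\right) 3 = - \frac{51}{8} \approx -6.375$)
$V{\left(L \right)} = \left(5 + L\right) \left(- \frac{51}{8} + L\right)$ ($V{\left(L \right)} = \left(L - \frac{51}{8}\right) \left(L + 5\right) = \left(- \frac{51}{8} + L\right) \left(5 + L\right) = \left(5 + L\right) \left(- \frac{51}{8} + L\right)$)
$\left(3 - 25\right) - 50 V{\left(-9 \right)} = \left(3 - 25\right) - 50 \left(- \frac{255}{8} + \left(-9\right)^{2} - - \frac{99}{8}\right) = \left(3 - 25\right) - 50 \left(- \frac{255}{8} + 81 + \frac{99}{8}\right) = -22 - 3075 = -3097$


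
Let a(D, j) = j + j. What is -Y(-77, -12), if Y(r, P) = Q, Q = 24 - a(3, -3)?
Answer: -30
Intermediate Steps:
a(D, j) = 2*j
Q = 30 (Q = 24 - 2*(-3) = 24 - 1*(-6) = 24 + 6 = 30)
Y(r, P) = 30
-Y(-77, -12) = -1*30 = -30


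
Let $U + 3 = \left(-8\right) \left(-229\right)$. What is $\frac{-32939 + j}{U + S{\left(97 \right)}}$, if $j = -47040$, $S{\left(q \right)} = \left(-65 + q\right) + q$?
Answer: $- \frac{79979}{1958} \approx -40.847$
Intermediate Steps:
$U = 1829$ ($U = -3 - -1832 = -3 + 1832 = 1829$)
$S{\left(q \right)} = -65 + 2 q$
$\frac{-32939 + j}{U + S{\left(97 \right)}} = \frac{-32939 - 47040}{1829 + \left(-65 + 2 \cdot 97\right)} = - \frac{79979}{1829 + \left(-65 + 194\right)} = - \frac{79979}{1829 + 129} = - \frac{79979}{1958}$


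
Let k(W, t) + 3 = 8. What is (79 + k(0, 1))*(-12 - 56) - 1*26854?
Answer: -32566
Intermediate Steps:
k(W, t) = 5 (k(W, t) = -3 + 8 = 5)
(79 + k(0, 1))*(-12 - 56) - 1*26854 = (79 + 5)*(-12 - 56) - 1*26854 = 84*(-68) - 26854 = -5712 - 26854 = -32566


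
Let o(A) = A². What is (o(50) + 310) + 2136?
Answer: 4946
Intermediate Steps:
(o(50) + 310) + 2136 = (50² + 310) + 2136 = (2500 + 310) + 2136 = 2810 + 2136 = 4946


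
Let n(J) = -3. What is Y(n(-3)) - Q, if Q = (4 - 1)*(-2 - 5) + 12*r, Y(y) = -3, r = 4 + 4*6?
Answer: -318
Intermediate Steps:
r = 28 (r = 4 + 24 = 28)
Q = 315 (Q = (4 - 1)*(-2 - 5) + 12*28 = 3*(-7) + 336 = -21 + 336 = 315)
Y(n(-3)) - Q = -3 - 1*315 = -3 - 315 = -318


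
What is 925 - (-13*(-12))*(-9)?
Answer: 2329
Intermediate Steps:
925 - (-13*(-12))*(-9) = 925 - 156*(-9) = 925 - 1*(-1404) = 925 + 1404 = 2329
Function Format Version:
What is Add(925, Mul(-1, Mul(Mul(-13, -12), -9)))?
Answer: 2329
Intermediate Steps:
Add(925, Mul(-1, Mul(Mul(-13, -12), -9))) = Add(925, Mul(-1, Mul(156, -9))) = Add(925, Mul(-1, -1404)) = Add(925, 1404) = 2329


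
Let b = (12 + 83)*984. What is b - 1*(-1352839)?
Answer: 1446319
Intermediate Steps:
b = 93480 (b = 95*984 = 93480)
b - 1*(-1352839) = 93480 - 1*(-1352839) = 93480 + 1352839 = 1446319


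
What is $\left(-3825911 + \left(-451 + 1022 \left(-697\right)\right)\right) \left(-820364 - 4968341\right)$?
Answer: $26273172228680$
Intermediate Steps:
$\left(-3825911 + \left(-451 + 1022 \left(-697\right)\right)\right) \left(-820364 - 4968341\right) = \left(-3825911 - 712785\right) \left(-5788705\right) = \left(-4538696\right) \left(-5788705\right) = 26273172228680$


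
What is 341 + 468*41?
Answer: 19529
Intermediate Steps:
341 + 468*41 = 341 + 19188 = 19529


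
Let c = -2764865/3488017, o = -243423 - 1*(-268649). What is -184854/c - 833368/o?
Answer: 8131381056547874/34873242245 ≈ 2.3317e+5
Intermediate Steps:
o = 25226 (o = -243423 + 268649 = 25226)
c = -2764865/3488017 (c = -2764865*1/3488017 = -2764865/3488017 ≈ -0.79268)
-184854/c - 833368/o = -184854/(-2764865/3488017) - 833368/25226 = -184854*(-3488017/2764865) - 833368*1/25226 = 644773894518/2764865 - 416684/12613 = 8131381056547874/34873242245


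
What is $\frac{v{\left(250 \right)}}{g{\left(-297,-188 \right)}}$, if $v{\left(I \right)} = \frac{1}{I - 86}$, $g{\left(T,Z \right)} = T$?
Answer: $- \frac{1}{48708} \approx -2.0531 \cdot 10^{-5}$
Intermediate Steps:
$v{\left(I \right)} = \frac{1}{-86 + I}$
$\frac{v{\left(250 \right)}}{g{\left(-297,-188 \right)}} = \frac{1}{\left(-86 + 250\right) \left(-297\right)} = \frac{1}{164} \left(- \frac{1}{297}\right) = - \frac{1}{48708}$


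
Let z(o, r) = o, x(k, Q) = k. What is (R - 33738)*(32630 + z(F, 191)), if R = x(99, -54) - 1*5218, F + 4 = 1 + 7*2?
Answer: -1268331337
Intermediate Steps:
F = 11 (F = -4 + (1 + 7*2) = -4 + (1 + 14) = -4 + 15 = 11)
R = -5119 (R = 99 - 1*5218 = 99 - 5218 = -5119)
(R - 33738)*(32630 + z(F, 191)) = (-5119 - 33738)*(32630 + 11) = -38857*32641 = -1268331337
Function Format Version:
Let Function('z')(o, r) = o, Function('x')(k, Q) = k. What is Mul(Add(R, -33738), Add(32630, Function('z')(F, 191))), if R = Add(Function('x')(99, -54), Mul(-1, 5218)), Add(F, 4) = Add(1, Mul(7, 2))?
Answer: -1268331337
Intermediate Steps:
F = 11 (F = Add(-4, Add(1, Mul(7, 2))) = Add(-4, Add(1, 14)) = Add(-4, 15) = 11)
R = -5119 (R = Add(99, Mul(-1, 5218)) = Add(99, -5218) = -5119)
Mul(Add(R, -33738), Add(32630, Function('z')(F, 191))) = Mul(Add(-5119, -33738), Add(32630, 11)) = Mul(-38857, 32641) = -1268331337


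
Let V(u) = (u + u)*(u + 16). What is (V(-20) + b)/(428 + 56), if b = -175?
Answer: -15/484 ≈ -0.030992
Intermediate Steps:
V(u) = 2*u*(16 + u) (V(u) = (2*u)*(16 + u) = 2*u*(16 + u))
(V(-20) + b)/(428 + 56) = (2*(-20)*(16 - 20) - 175)/(428 + 56) = (2*(-20)*(-4) - 175)/484 = (160 - 175)*(1/484) = -15*1/484 = -15/484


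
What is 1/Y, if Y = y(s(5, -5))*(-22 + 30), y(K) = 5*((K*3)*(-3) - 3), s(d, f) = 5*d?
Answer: -1/9120 ≈ -0.00010965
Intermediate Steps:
y(K) = -15 - 45*K (y(K) = 5*((3*K)*(-3) - 3) = 5*(-9*K - 3) = 5*(-3 - 9*K) = -15 - 45*K)
Y = -9120 (Y = (-15 - 225*5)*(-22 + 30) = (-15 - 45*25)*8 = (-15 - 1125)*8 = -1140*8 = -9120)
1/Y = 1/(-9120) = -1/9120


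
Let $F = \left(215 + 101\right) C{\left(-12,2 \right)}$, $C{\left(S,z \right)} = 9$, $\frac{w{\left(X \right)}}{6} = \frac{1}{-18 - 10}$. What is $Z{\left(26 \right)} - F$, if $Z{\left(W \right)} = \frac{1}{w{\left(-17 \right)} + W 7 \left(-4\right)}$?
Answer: $- \frac{28994594}{10195} \approx -2844.0$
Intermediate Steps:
$w{\left(X \right)} = - \frac{3}{14}$ ($w{\left(X \right)} = \frac{6}{-18 - 10} = \frac{6}{-28} = 6 \left(- \frac{1}{28}\right) = - \frac{3}{14}$)
$Z{\left(W \right)} = \frac{1}{- \frac{3}{14} - 28 W}$ ($Z{\left(W \right)} = \frac{1}{- \frac{3}{14} + W 7 \left(-4\right)} = \frac{1}{- \frac{3}{14} + 7 W \left(-4\right)} = \frac{1}{- \frac{3}{14} - 28 W}$)
$F = 2844$ ($F = \left(215 + 101\right) 9 = 316 \cdot 9 = 2844$)
$Z{\left(26 \right)} - F = - \frac{14}{3 + 392 \cdot 26} - 2844 = - \frac{14}{3 + 10192} - 2844 = - \frac{14}{10195} - 2844 = - \frac{28994594}{10195}$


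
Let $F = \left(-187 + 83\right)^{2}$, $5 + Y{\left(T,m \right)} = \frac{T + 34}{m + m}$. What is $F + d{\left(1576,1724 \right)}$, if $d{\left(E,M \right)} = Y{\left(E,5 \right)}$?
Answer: $10972$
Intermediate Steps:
$Y{\left(T,m \right)} = -5 + \frac{34 + T}{2 m}$ ($Y{\left(T,m \right)} = -5 + \frac{T + 34}{m + m} = -5 + \frac{34 + T}{2 m}$)
$F = 10816$ ($F = \left(-104\right)^{2} = 10816$)
$d{\left(E,M \right)} = - \frac{8}{5} + \frac{E}{10}$ ($d{\left(E,M \right)} = \frac{34 + E - 50}{2 \cdot 5} = \frac{1}{2} \cdot \frac{1}{5} \left(34 + E - 50\right) = \frac{1}{2} \cdot \frac{1}{5} \left(-16 + E\right) = - \frac{8}{5} + \frac{E}{10}$)
$F + d{\left(1576,1724 \right)} = 10816 + \left(- \frac{8}{5} + \frac{1}{10} \cdot 1576\right) = 10816 + \left(- \frac{8}{5} + \frac{788}{5}\right) = 10816 + 156 = 10972$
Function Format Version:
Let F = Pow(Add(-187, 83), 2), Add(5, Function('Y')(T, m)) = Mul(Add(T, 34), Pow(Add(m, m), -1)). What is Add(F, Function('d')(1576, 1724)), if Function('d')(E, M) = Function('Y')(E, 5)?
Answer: 10972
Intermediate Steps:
Function('Y')(T, m) = Add(-5, Mul(Rational(1, 2), Pow(m, -1), Add(34, T))) (Function('Y')(T, m) = Add(-5, Mul(Add(T, 34), Pow(Add(m, m), -1))) = Add(-5, Mul(Add(34, T), Pow(Mul(2, m), -1))) = Add(-5, Mul(Add(34, T), Mul(Rational(1, 2), Pow(m, -1)))) = Add(-5, Mul(Rational(1, 2), Pow(m, -1), Add(34, T))))
F = 10816 (F = Pow(-104, 2) = 10816)
Function('d')(E, M) = Add(Rational(-8, 5), Mul(Rational(1, 10), E)) (Function('d')(E, M) = Mul(Rational(1, 2), Pow(5, -1), Add(34, E, Mul(-10, 5))) = Mul(Rational(1, 2), Rational(1, 5), Add(34, E, -50)) = Mul(Rational(1, 2), Rational(1, 5), Add(-16, E)) = Add(Rational(-8, 5), Mul(Rational(1, 10), E)))
Add(F, Function('d')(1576, 1724)) = Add(10816, Add(Rational(-8, 5), Mul(Rational(1, 10), 1576))) = Add(10816, Add(Rational(-8, 5), Rational(788, 5))) = Add(10816, 156) = 10972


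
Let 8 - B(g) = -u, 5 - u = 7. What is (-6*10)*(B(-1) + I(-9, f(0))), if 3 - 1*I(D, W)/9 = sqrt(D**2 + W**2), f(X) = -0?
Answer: 2880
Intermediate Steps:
f(X) = 0 (f(X) = -1*0 = 0)
u = -2 (u = 5 - 1*7 = 5 - 7 = -2)
B(g) = 6 (B(g) = 8 - (-1)*(-2) = 8 - 1*2 = 8 - 2 = 6)
I(D, W) = 27 - 9*sqrt(D**2 + W**2)
(-6*10)*(B(-1) + I(-9, f(0))) = (-6*10)*(6 + (27 - 9*sqrt((-9)**2 + 0**2))) = -60*(6 + (27 - 9*sqrt(81 + 0))) = -60*(6 + (27 - 9*sqrt(81))) = -60*(6 + (27 - 9*9)) = -60*(6 + (27 - 81)) = -60*(6 - 54) = -60*(-48) = 2880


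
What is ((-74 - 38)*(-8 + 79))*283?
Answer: -2250416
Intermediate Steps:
((-74 - 38)*(-8 + 79))*283 = -112*71*283 = -7952*283 = -2250416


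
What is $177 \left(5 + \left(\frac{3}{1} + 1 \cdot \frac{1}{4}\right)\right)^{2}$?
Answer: $\frac{192753}{16} \approx 12047.0$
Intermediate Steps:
$177 \left(5 + \left(\frac{3}{1} + 1 \cdot \frac{1}{4}\right)\right)^{2} = 177 \left(5 + \left(3 \cdot 1 + 1 \cdot \frac{1}{4}\right)\right)^{2} = 177 \left(5 + \left(3 + \frac{1}{4}\right)\right)^{2} = 177 \left(5 + \frac{13}{4}\right)^{2} = 177 \left(\frac{33}{4}\right)^{2} = 177 \cdot \frac{1089}{16} = \frac{192753}{16}$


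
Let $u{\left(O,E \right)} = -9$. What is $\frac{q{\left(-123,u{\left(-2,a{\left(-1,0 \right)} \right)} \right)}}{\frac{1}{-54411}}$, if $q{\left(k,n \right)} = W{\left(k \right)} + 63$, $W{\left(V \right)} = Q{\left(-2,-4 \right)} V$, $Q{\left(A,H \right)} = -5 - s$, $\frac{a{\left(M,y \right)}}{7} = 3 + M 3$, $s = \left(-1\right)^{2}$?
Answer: $-43583211$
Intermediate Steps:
$s = 1$
$a{\left(M,y \right)} = 21 + 21 M$ ($a{\left(M,y \right)} = 7 \left(3 + M 3\right) = 7 \left(3 + 3 M\right) = 21 + 21 M$)
$Q{\left(A,H \right)} = -6$ ($Q{\left(A,H \right)} = -5 - 1 = -6$)
$W{\left(V \right)} = - 6 V$
$q{\left(k,n \right)} = 63 - 6 k$ ($q{\left(k,n \right)} = - 6 k + 63 = 63 - 6 k$)
$\frac{q{\left(-123,u{\left(-2,a{\left(-1,0 \right)} \right)} \right)}}{\frac{1}{-54411}} = \frac{63 - -738}{\frac{1}{-54411}} = \frac{63 + 738}{- \frac{1}{54411}} = 801 \left(-54411\right) = -43583211$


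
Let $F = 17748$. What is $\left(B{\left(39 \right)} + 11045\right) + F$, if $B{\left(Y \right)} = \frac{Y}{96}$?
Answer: $\frac{921389}{32} \approx 28793.0$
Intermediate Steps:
$B{\left(Y \right)} = \frac{Y}{96}$ ($B{\left(Y \right)} = Y \frac{1}{96} = \frac{Y}{96}$)
$\left(B{\left(39 \right)} + 11045\right) + F = \left(\frac{1}{96} \cdot 39 + 11045\right) + 17748 = \left(\frac{13}{32} + 11045\right) + 17748 = \frac{353453}{32} + 17748 = \frac{921389}{32}$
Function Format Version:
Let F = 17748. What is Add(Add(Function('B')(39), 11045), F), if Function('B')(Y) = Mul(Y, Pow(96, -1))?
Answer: Rational(921389, 32) ≈ 28793.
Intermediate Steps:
Function('B')(Y) = Mul(Rational(1, 96), Y) (Function('B')(Y) = Mul(Y, Rational(1, 96)) = Mul(Rational(1, 96), Y))
Add(Add(Function('B')(39), 11045), F) = Add(Add(Mul(Rational(1, 96), 39), 11045), 17748) = Add(Add(Rational(13, 32), 11045), 17748) = Add(Rational(353453, 32), 17748) = Rational(921389, 32)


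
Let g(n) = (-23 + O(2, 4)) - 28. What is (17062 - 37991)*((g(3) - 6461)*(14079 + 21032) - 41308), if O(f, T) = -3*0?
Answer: 4786130366060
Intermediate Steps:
O(f, T) = 0
g(n) = -51 (g(n) = (-23 + 0) - 28 = -23 - 28 = -51)
(17062 - 37991)*((g(3) - 6461)*(14079 + 21032) - 41308) = (17062 - 37991)*((-51 - 6461)*(14079 + 21032) - 41308) = -20929*(-6512*35111 - 41308) = -20929*(-228642832 - 41308) = -20929*(-228684140) = 4786130366060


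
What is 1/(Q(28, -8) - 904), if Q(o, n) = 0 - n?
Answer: -1/896 ≈ -0.0011161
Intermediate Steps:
Q(o, n) = -n
1/(Q(28, -8) - 904) = 1/(-1*(-8) - 904) = 1/(8 - 904) = 1/(-896) = -1/896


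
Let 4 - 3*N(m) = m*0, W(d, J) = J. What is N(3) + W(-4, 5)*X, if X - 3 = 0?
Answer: 49/3 ≈ 16.333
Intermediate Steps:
N(m) = 4/3 (N(m) = 4/3 - m*0/3 = 4/3 - ⅓*0 = 4/3 + 0 = 4/3)
X = 3 (X = 3 + 0 = 3)
N(3) + W(-4, 5)*X = 4/3 + 5*3 = 4/3 + 15 = 49/3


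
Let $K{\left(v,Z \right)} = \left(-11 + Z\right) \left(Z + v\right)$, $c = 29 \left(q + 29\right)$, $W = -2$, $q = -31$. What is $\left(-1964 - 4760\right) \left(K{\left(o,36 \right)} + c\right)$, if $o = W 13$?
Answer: $-1291008$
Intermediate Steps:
$c = -58$ ($c = 29 \left(-31 + 29\right) = 29 \left(-2\right) = -58$)
$o = -26$ ($o = \left(-2\right) 13 = -26$)
$\left(-1964 - 4760\right) \left(K{\left(o,36 \right)} + c\right) = \left(-1964 - 4760\right) \left(\left(36^{2} - 396 - -286 + 36 \left(-26\right)\right) - 58\right) = - 6724 \left(\left(1296 - 396 + 286 - 936\right) - 58\right) = - 6724 \left(250 - 58\right) = \left(-6724\right) 192 = -1291008$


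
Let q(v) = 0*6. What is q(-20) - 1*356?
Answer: -356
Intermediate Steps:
q(v) = 0
q(-20) - 1*356 = 0 - 1*356 = 0 - 356 = -356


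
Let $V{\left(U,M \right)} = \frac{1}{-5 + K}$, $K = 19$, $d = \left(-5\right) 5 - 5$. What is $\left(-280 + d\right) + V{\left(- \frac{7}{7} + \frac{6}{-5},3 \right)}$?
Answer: $- \frac{4339}{14} \approx -309.93$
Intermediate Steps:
$d = -30$ ($d = -25 - 5 = -30$)
$V{\left(U,M \right)} = \frac{1}{14}$ ($V{\left(U,M \right)} = \frac{1}{-5 + 19} = \frac{1}{14}$)
$\left(-280 + d\right) + V{\left(- \frac{7}{7} + \frac{6}{-5},3 \right)} = \left(-280 - 30\right) + \frac{1}{14} = -310 + \frac{1}{14} = - \frac{4339}{14}$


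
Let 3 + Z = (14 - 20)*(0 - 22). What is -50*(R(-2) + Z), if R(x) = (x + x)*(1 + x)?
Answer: -6650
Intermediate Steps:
R(x) = 2*x*(1 + x) (R(x) = (2*x)*(1 + x) = 2*x*(1 + x))
Z = 129 (Z = -3 + (14 - 20)*(0 - 22) = -3 - 6*(-22) = -3 + 132 = 129)
-50*(R(-2) + Z) = -50*(2*(-2)*(1 - 2) + 129) = -50*(2*(-2)*(-1) + 129) = -50*(4 + 129) = -50*133 = -6650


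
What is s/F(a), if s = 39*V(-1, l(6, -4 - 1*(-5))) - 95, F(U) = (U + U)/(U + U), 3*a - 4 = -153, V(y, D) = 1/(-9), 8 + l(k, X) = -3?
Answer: -298/3 ≈ -99.333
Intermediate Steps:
l(k, X) = -11 (l(k, X) = -8 - 3 = -11)
V(y, D) = -⅑
a = -149/3 (a = 4/3 + (⅓)*(-153) = 4/3 - 51 = -149/3 ≈ -49.667)
F(U) = 1 (F(U) = (2*U)/((2*U)) = (2*U)*(1/(2*U)) = 1)
s = -298/3 (s = 39*(-⅑) - 95 = -13/3 - 95 = -298/3 ≈ -99.333)
s/F(a) = -298/3/1 = -298/3*1 = -298/3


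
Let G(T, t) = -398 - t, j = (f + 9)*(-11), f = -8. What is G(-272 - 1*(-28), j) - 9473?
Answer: -9860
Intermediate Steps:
j = -11 (j = (-8 + 9)*(-11) = 1*(-11) = -11)
G(-272 - 1*(-28), j) - 9473 = (-398 - 1*(-11)) - 9473 = (-398 + 11) - 9473 = -387 - 9473 = -9860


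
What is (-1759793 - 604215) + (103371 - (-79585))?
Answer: -2181052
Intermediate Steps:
(-1759793 - 604215) + (103371 - (-79585)) = -2364008 + (103371 - 1*(-79585)) = -2364008 + (103371 + 79585) = -2364008 + 182956 = -2181052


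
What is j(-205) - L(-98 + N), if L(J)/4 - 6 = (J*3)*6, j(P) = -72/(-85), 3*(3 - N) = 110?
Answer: 803832/85 ≈ 9456.8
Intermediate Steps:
N = -101/3 (N = 3 - ⅓*110 = 3 - 110/3 = -101/3 ≈ -33.667)
j(P) = 72/85 (j(P) = -72*(-1/85) = 72/85)
L(J) = 24 + 72*J (L(J) = 24 + 4*((J*3)*6) = 24 + 4*((3*J)*6) = 24 + 4*(18*J) = 24 + 72*J)
j(-205) - L(-98 + N) = 72/85 - (24 + 72*(-98 - 101/3)) = 72/85 - (24 + 72*(-395/3)) = 72/85 - (24 - 9480) = 72/85 - 1*(-9456) = 72/85 + 9456 = 803832/85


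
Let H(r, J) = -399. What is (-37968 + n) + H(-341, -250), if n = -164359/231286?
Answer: -8873914321/231286 ≈ -38368.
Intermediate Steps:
n = -164359/231286 (n = -164359*1/231286 = -164359/231286 ≈ -0.71063)
(-37968 + n) + H(-341, -250) = (-37968 - 164359/231286) - 399 = -8781631207/231286 - 399 = -8873914321/231286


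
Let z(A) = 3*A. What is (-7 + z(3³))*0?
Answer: 0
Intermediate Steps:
(-7 + z(3³))*0 = (-7 + 3*3³)*0 = (-7 + 3*27)*0 = (-7 + 81)*0 = 74*0 = 0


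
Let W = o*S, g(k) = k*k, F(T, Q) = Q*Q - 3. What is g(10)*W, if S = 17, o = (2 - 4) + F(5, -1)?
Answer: -6800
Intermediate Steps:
F(T, Q) = -3 + Q**2 (F(T, Q) = Q**2 - 3 = -3 + Q**2)
g(k) = k**2
o = -4 (o = (2 - 4) + (-3 + (-1)**2) = -2 + (-3 + 1) = -2 - 2 = -4)
W = -68 (W = -4*17 = -68)
g(10)*W = 10**2*(-68) = 100*(-68) = -6800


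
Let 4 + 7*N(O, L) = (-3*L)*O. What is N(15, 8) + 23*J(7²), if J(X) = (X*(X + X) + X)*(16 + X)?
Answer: 7252193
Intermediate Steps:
J(X) = (16 + X)*(X + 2*X²) (J(X) = (X*(2*X) + X)*(16 + X) = (2*X² + X)*(16 + X) = (X + 2*X²)*(16 + X) = (16 + X)*(X + 2*X²))
N(O, L) = -4/7 - 3*L*O/7 (N(O, L) = -4/7 + ((-3*L)*O)/7 = -4/7 + (-3*L*O)/7 = -4/7 - 3*L*O/7)
N(15, 8) + 23*J(7²) = (-4/7 - 3/7*8*15) + 23*(7²*(16 + 2*(7²)² + 33*7²)) = (-4/7 - 360/7) + 23*(49*(16 + 2*49² + 33*49)) = -52 + 23*(49*(16 + 2*2401 + 1617)) = -52 + 23*(49*(16 + 4802 + 1617)) = -52 + 23*(49*6435) = -52 + 23*315315 = -52 + 7252245 = 7252193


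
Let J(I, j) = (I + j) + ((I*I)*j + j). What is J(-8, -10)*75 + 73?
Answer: -50027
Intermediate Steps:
J(I, j) = I + 2*j + j*I² (J(I, j) = (I + j) + (I²*j + j) = (I + j) + (j*I² + j) = (I + j) + (j + j*I²) = I + 2*j + j*I²)
J(-8, -10)*75 + 73 = (-8 + 2*(-10) - 10*(-8)²)*75 + 73 = (-8 - 20 - 10*64)*75 + 73 = (-8 - 20 - 640)*75 + 73 = -668*75 + 73 = -50100 + 73 = -50027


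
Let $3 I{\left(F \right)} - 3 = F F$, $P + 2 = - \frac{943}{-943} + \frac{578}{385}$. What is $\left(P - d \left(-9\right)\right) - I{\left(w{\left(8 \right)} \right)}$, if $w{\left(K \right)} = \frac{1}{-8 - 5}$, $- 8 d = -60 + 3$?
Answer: $\frac{99353203}{1561560} \approx 63.624$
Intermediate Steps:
$d = \frac{57}{8}$ ($d = - \frac{-60 + 3}{8} = \left(- \frac{1}{8}\right) \left(-57\right) = \frac{57}{8} \approx 7.125$)
$w{\left(K \right)} = - \frac{1}{13}$ ($w{\left(K \right)} = \frac{1}{-13} = - \frac{1}{13}$)
$P = \frac{193}{385}$ ($P = -2 + \left(- \frac{943}{-943} + \frac{578}{385}\right) = -2 + \left(\left(-943\right) \left(- \frac{1}{943}\right) + 578 \cdot \frac{1}{385}\right) = -2 + \left(1 + \frac{578}{385}\right) = -2 + \frac{963}{385} = \frac{193}{385} \approx 0.5013$)
$I{\left(F \right)} = 1 + \frac{F^{2}}{3}$ ($I{\left(F \right)} = 1 + \frac{F F}{3} = 1 + \frac{F^{2}}{3}$)
$\left(P - d \left(-9\right)\right) - I{\left(w{\left(8 \right)} \right)} = \left(\frac{193}{385} - \frac{57}{8} \left(-9\right)\right) - \left(1 + \frac{\left(- \frac{1}{13}\right)^{2}}{3}\right) = \left(\frac{193}{385} - - \frac{513}{8}\right) - \left(1 + \frac{1}{3} \cdot \frac{1}{169}\right) = \left(\frac{193}{385} + \frac{513}{8}\right) - \left(1 + \frac{1}{507}\right) = \frac{199049}{3080} - \frac{508}{507} = \frac{99353203}{1561560}$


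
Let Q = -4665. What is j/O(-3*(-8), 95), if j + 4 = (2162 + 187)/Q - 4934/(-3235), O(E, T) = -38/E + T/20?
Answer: -17978802/19115615 ≈ -0.94053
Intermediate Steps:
O(E, T) = -38/E + T/20 (O(E, T) = -38/E + T*(1/20) = -38/E + T/20)
j = -2996467/1006085 (j = -4 + ((2162 + 187)/(-4665) - 4934/(-3235)) = -4 + (2349*(-1/4665) - 4934*(-1/3235)) = -4 + (-783/1555 + 4934/3235) = -4 + 1027873/1006085 = -2996467/1006085 ≈ -2.9783)
j/O(-3*(-8), 95) = -2996467/(1006085*(-38/((-3*(-8))) + (1/20)*95)) = -2996467/(1006085*(-38/24 + 19/4)) = -2996467/(1006085*(-38*1/24 + 19/4)) = -2996467/(1006085*(-19/12 + 19/4)) = -2996467/(1006085*19/6) = -2996467/1006085*6/19 = -17978802/19115615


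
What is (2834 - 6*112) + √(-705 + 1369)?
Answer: 2162 + 2*√166 ≈ 2187.8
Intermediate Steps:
(2834 - 6*112) + √(-705 + 1369) = (2834 - 672) + √664 = 2162 + 2*√166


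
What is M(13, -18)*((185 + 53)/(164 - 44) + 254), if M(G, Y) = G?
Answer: 199667/60 ≈ 3327.8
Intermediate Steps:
M(13, -18)*((185 + 53)/(164 - 44) + 254) = 13*((185 + 53)/(164 - 44) + 254) = 13*(238/120 + 254) = 13*(238*(1/120) + 254) = 13*(119/60 + 254) = 13*(15359/60) = 199667/60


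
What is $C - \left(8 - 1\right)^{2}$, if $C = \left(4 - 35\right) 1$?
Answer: $-80$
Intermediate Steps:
$C = -31$ ($C = \left(-31\right) 1 = -31$)
$C - \left(8 - 1\right)^{2} = -31 - \left(8 - 1\right)^{2} = -31 - 7^{2} = -31 - 49 = -80$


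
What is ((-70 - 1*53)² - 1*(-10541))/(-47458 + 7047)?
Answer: -25670/40411 ≈ -0.63522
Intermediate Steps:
((-70 - 1*53)² - 1*(-10541))/(-47458 + 7047) = ((-70 - 53)² + 10541)/(-40411) = ((-123)² + 10541)*(-1/40411) = (15129 + 10541)*(-1/40411) = 25670*(-1/40411) = -25670/40411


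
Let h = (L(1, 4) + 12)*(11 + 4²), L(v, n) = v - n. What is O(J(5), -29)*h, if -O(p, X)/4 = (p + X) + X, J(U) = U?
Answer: 51516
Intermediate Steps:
O(p, X) = -8*X - 4*p (O(p, X) = -4*((p + X) + X) = -4*((X + p) + X) = -4*(p + 2*X) = -8*X - 4*p)
h = 243 (h = ((1 - 1*4) + 12)*(11 + 4²) = ((1 - 4) + 12)*(11 + 16) = (-3 + 12)*27 = 9*27 = 243)
O(J(5), -29)*h = (-8*(-29) - 4*5)*243 = (232 - 20)*243 = 212*243 = 51516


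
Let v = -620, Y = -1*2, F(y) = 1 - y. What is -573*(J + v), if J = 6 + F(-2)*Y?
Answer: 355260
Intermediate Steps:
Y = -2
J = 0 (J = 6 + (1 - 1*(-2))*(-2) = 6 + (1 + 2)*(-2) = 6 + 3*(-2) = 6 - 6 = 0)
-573*(J + v) = -573*(0 - 620) = -573*(-620) = 355260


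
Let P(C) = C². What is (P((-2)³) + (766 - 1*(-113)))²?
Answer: 889249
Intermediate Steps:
(P((-2)³) + (766 - 1*(-113)))² = (((-2)³)² + (766 - 1*(-113)))² = ((-8)² + (766 + 113))² = (64 + 879)² = 943² = 889249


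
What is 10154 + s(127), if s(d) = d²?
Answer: 26283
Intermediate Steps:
10154 + s(127) = 10154 + 127² = 10154 + 16129 = 26283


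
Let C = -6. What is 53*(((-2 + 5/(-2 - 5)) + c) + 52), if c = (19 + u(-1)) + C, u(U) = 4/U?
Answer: 21624/7 ≈ 3089.1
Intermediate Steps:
c = 9 (c = (19 + 4/(-1)) - 6 = (19 + 4*(-1)) - 6 = (19 - 4) - 6 = 15 - 6 = 9)
53*(((-2 + 5/(-2 - 5)) + c) + 52) = 53*(((-2 + 5/(-2 - 5)) + 9) + 52) = 53*(((-2 + 5/(-7)) + 9) + 52) = 53*(((-2 - ⅐*5) + 9) + 52) = 53*(((-2 - 5/7) + 9) + 52) = 53*((-19/7 + 9) + 52) = 53*(44/7 + 52) = 53*(408/7) = 21624/7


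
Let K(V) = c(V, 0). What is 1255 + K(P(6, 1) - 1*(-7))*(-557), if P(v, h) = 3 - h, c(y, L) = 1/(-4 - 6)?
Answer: 13107/10 ≈ 1310.7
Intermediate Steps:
c(y, L) = -1/10 (c(y, L) = 1/(-10) = -1/10)
K(V) = -1/10
1255 + K(P(6, 1) - 1*(-7))*(-557) = 1255 - 1/10*(-557) = 1255 + 557/10 = 13107/10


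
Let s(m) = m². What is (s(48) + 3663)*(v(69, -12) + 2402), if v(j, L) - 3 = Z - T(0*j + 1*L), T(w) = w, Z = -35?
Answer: 14213394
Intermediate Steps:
v(j, L) = -32 - L (v(j, L) = 3 + (-35 - (0*j + 1*L)) = 3 + (-35 - (0 + L)) = 3 + (-35 - L) = -32 - L)
(s(48) + 3663)*(v(69, -12) + 2402) = (48² + 3663)*((-32 - 1*(-12)) + 2402) = (2304 + 3663)*((-32 + 12) + 2402) = 5967*(-20 + 2402) = 5967*2382 = 14213394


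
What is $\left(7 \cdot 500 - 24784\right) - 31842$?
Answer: $-53126$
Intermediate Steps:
$\left(7 \cdot 500 - 24784\right) - 31842 = \left(3500 - 24784\right) - 31842 = -21284 - 31842 = -53126$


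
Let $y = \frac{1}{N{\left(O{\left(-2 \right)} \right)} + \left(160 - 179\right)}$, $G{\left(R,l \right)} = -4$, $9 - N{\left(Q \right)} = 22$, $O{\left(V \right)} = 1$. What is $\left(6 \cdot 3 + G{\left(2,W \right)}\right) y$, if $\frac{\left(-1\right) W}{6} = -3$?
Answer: $- \frac{7}{16} \approx -0.4375$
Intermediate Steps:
$W = 18$ ($W = \left(-6\right) \left(-3\right) = 18$)
$N{\left(Q \right)} = -13$ ($N{\left(Q \right)} = 9 - 22 = -13$)
$y = - \frac{1}{32}$ ($y = \frac{1}{-13 + \left(160 - 179\right)} = \frac{1}{-13 - 19} = \frac{1}{-32} = - \frac{1}{32} \approx -0.03125$)
$\left(6 \cdot 3 + G{\left(2,W \right)}\right) y = \left(6 \cdot 3 - 4\right) \left(- \frac{1}{32}\right) = \left(18 - 4\right) \left(- \frac{1}{32}\right) = 14 \left(- \frac{1}{32}\right) = - \frac{7}{16}$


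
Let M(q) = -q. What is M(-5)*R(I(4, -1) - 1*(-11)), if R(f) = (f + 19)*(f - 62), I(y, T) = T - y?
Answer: -7000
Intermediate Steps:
R(f) = (-62 + f)*(19 + f) (R(f) = (19 + f)*(-62 + f) = (-62 + f)*(19 + f))
M(-5)*R(I(4, -1) - 1*(-11)) = (-1*(-5))*(-1178 + ((-1 - 1*4) - 1*(-11))² - 43*((-1 - 1*4) - 1*(-11))) = 5*(-1178 + ((-1 - 4) + 11)² - 43*((-1 - 4) + 11)) = 5*(-1178 + (-5 + 11)² - 43*(-5 + 11)) = 5*(-1178 + 6² - 43*6) = 5*(-1178 + 36 - 258) = 5*(-1400) = -7000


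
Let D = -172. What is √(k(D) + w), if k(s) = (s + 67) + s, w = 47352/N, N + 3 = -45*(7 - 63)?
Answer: I*√181743341/839 ≈ 16.068*I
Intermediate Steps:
N = 2517 (N = -3 - 45*(7 - 63) = -3 - 45*(-56) = -3 + 2520 = 2517)
w = 15784/839 (w = 47352/2517 = 47352*(1/2517) = 15784/839 ≈ 18.813)
k(s) = 67 + 2*s (k(s) = (67 + s) + s = 67 + 2*s)
√(k(D) + w) = √((67 + 2*(-172)) + 15784/839) = √((67 - 344) + 15784/839) = √(-277 + 15784/839) = √(-216619/839) = I*√181743341/839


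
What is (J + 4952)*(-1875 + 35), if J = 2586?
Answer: -13869920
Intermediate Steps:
(J + 4952)*(-1875 + 35) = (2586 + 4952)*(-1875 + 35) = 7538*(-1840) = -13869920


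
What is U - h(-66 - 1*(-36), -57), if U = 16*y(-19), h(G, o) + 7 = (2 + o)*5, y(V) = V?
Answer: -22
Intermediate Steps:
h(G, o) = 3 + 5*o (h(G, o) = -7 + (2 + o)*5 = -7 + (10 + 5*o) = 3 + 5*o)
U = -304 (U = 16*(-19) = -304)
U - h(-66 - 1*(-36), -57) = -304 - (3 + 5*(-57)) = -304 - (3 - 285) = -304 - 1*(-282) = -304 + 282 = -22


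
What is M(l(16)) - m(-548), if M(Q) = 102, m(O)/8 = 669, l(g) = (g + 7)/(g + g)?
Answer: -5250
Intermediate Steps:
l(g) = (7 + g)/(2*g) (l(g) = (7 + g)/((2*g)) = (7 + g)*(1/(2*g)) = (7 + g)/(2*g))
m(O) = 5352 (m(O) = 8*669 = 5352)
M(l(16)) - m(-548) = 102 - 1*5352 = 102 - 5352 = -5250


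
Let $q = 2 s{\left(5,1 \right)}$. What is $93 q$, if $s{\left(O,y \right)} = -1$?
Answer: $-186$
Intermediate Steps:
$q = -2$ ($q = 2 \left(-1\right) = -2$)
$93 q = 93 \left(-2\right) = -186$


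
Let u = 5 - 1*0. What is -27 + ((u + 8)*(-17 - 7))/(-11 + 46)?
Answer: -1257/35 ≈ -35.914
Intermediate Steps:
u = 5 (u = 5 + 0 = 5)
-27 + ((u + 8)*(-17 - 7))/(-11 + 46) = -27 + ((5 + 8)*(-17 - 7))/(-11 + 46) = -27 + (13*(-24))/35 = -27 - 312*1/35 = -27 - 312/35 = -1257/35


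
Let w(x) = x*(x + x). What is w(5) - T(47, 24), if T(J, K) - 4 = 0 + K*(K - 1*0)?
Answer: -530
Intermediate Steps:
w(x) = 2*x² (w(x) = x*(2*x) = 2*x²)
T(J, K) = 4 + K² (T(J, K) = 4 + (0 + K*(K - 1*0)) = 4 + (0 + K*(K + 0)) = 4 + (0 + K*K) = 4 + (0 + K²) = 4 + K²)
w(5) - T(47, 24) = 2*5² - (4 + 24²) = 2*25 - (4 + 576) = 50 - 1*580 = 50 - 580 = -530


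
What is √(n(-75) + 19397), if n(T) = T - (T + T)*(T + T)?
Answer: I*√3178 ≈ 56.374*I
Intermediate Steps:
n(T) = T - 4*T² (n(T) = T - 2*T*2*T = T - 4*T²)
√(n(-75) + 19397) = √(-75*(1 - 4*(-75)) + 19397) = √(-75*(1 + 300) + 19397) = √(-75*301 + 19397) = √(-22575 + 19397) = √(-3178) = I*√3178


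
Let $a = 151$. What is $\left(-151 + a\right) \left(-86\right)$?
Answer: $0$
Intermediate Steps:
$\left(-151 + a\right) \left(-86\right) = \left(-151 + 151\right) \left(-86\right) = 0 \left(-86\right) = 0$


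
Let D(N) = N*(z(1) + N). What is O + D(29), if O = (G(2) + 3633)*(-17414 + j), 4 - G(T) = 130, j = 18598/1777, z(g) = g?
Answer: -108456216570/1777 ≈ -6.1033e+7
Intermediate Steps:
j = 18598/1777 (j = 18598*(1/1777) = 18598/1777 ≈ 10.466)
D(N) = N*(1 + N)
G(T) = -126 (G(T) = 4 - 1*130 = 4 - 130 = -126)
O = -108457762560/1777 (O = (-126 + 3633)*(-17414 + 18598/1777) = 3507*(-30926080/1777) = -108457762560/1777 ≈ -6.1034e+7)
O + D(29) = -108457762560/1777 + 29*(1 + 29) = -108457762560/1777 + 29*30 = -108457762560/1777 + 870 = -108456216570/1777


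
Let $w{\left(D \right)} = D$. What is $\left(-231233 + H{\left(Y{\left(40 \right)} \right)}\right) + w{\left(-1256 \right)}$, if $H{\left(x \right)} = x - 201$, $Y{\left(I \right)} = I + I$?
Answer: $-232610$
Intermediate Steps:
$Y{\left(I \right)} = 2 I$
$H{\left(x \right)} = -201 + x$
$\left(-231233 + H{\left(Y{\left(40 \right)} \right)}\right) + w{\left(-1256 \right)} = \left(-231233 + \left(-201 + 2 \cdot 40\right)\right) - 1256 = \left(-231233 + \left(-201 + 80\right)\right) - 1256 = \left(-231233 - 121\right) - 1256 = -231354 - 1256 = -232610$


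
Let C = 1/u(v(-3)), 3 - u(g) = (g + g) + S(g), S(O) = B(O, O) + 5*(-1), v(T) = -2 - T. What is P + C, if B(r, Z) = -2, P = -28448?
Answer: -227583/8 ≈ -28448.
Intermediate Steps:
S(O) = -7 (S(O) = -2 + 5*(-1) = -2 - 5 = -7)
u(g) = 10 - 2*g (u(g) = 3 - ((g + g) - 7) = 3 - (2*g - 7) = 3 - (-7 + 2*g) = 3 + (7 - 2*g) = 10 - 2*g)
C = ⅛ (C = 1/(10 - 2*(-2 - 1*(-3))) = 1/(10 - 2*(-2 + 3)) = 1/(10 - 2*1) = 1/(10 - 2) = 1/8 = ⅛ ≈ 0.12500)
P + C = -28448 + ⅛ = -227583/8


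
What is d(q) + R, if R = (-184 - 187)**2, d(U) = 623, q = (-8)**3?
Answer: 138264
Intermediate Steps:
q = -512
R = 137641 (R = (-371)**2 = 137641)
d(q) + R = 623 + 137641 = 138264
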